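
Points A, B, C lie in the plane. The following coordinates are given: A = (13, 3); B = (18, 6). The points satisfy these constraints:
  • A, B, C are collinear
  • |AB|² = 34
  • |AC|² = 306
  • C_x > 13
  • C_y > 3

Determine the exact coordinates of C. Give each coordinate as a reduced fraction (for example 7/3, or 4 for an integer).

C = (28, 12)

1. C_x = 28  [[A, B, C are collinear ⇒ -3x+5y+24=0] ∩ [|C−(13, 3)|²=306]]
2. C_y = 12  [[A, B, C are collinear ⇒ -3x+5y+24=0] ∩ [|C−(13, 3)|²=306]]
   so C = (28, 12)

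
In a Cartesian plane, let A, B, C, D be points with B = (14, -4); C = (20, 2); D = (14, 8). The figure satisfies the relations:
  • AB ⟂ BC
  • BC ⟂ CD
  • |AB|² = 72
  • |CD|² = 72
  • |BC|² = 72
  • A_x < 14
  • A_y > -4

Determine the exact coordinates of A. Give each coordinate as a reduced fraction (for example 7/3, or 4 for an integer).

1. A_x = 8  [[AB ⟂ BC ⇒ -6x-6y+60=0] ∩ [|A−(14, -4)|²=72]]
2. A_y = 2  [[AB ⟂ BC ⇒ -6x-6y+60=0] ∩ [|A−(14, -4)|²=72]]
   so A = (8, 2)

A = (8, 2)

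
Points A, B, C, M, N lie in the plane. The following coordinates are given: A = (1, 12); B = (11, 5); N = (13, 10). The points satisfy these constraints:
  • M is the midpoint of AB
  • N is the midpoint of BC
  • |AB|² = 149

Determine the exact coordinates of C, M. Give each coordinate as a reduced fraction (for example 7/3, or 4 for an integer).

1. M_x = 6  [2·M = A+B = (1, 12)+(11, 5)]
2. M_y = 17/2  [2·M = A+B = (1, 12)+(11, 5)]
   so M = (6, 17/2)
3. C_x = 15  [C = 2·N−B = 2·(13, 10)−(11, 5)]
4. C_y = 15  [C = 2·N−B = 2·(13, 10)−(11, 5)]
   so C = (15, 15)

C = (15, 15)
M = (6, 17/2)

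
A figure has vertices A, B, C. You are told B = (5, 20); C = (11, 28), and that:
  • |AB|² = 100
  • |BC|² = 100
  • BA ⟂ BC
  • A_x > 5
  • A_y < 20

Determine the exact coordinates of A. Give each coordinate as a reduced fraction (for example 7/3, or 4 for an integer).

A = (13, 14)

1. A_x = 13  [[BA ⟂ BC ⇒ 6x+8y-190=0] ∩ [|A−(5, 20)|²=100]]
2. A_y = 14  [[BA ⟂ BC ⇒ 6x+8y-190=0] ∩ [|A−(5, 20)|²=100]]
   so A = (13, 14)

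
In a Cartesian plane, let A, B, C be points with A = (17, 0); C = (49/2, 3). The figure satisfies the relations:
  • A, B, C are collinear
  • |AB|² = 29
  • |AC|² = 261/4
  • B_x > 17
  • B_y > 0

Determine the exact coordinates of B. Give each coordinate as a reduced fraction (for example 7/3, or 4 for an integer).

B = (22, 2)

1. B_x = 22  [[A, B, C are collinear ⇒ 3x-15/2y-51=0] ∩ [|B−(17, 0)|²=29]]
2. B_y = 2  [[A, B, C are collinear ⇒ 3x-15/2y-51=0] ∩ [|B−(17, 0)|²=29]]
   so B = (22, 2)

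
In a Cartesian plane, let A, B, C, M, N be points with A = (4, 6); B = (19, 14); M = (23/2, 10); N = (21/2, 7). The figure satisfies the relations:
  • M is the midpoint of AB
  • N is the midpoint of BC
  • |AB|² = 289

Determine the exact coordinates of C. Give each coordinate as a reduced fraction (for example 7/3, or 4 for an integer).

1. C_x = 2  [C = 2·N−B = 2·(21/2, 7)−(19, 14)]
2. C_y = 0  [C = 2·N−B = 2·(21/2, 7)−(19, 14)]
   so C = (2, 0)

C = (2, 0)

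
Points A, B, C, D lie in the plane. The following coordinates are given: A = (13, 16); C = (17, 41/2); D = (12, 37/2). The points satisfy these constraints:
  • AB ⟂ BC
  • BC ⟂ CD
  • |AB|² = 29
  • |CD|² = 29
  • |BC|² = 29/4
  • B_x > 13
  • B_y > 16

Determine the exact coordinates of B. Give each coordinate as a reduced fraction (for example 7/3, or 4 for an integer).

B = (18, 18)

1. B_x = 18  [[BC ⟂ CD ⇒ 5x+2y-126=0] ∩ [|B−(13, 16)|²=29]]
2. B_y = 18  [[BC ⟂ CD ⇒ 5x+2y-126=0] ∩ [|B−(13, 16)|²=29]]
   so B = (18, 18)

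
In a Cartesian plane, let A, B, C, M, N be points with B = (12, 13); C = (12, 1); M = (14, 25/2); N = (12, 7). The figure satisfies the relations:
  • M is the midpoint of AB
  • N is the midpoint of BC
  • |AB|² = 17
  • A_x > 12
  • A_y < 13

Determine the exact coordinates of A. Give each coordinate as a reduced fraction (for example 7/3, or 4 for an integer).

1. A_x = 16  [A = 2·M−B = 2·(14, 25/2)−(12, 13)]
2. A_y = 12  [A = 2·M−B = 2·(14, 25/2)−(12, 13)]
   so A = (16, 12)

A = (16, 12)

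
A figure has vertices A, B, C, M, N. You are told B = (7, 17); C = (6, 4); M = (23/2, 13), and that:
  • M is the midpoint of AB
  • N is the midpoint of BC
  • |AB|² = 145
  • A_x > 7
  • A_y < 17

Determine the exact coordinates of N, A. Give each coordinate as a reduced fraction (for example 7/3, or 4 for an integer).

N = (13/2, 21/2)
A = (16, 9)

1. A_x = 16  [A = 2·M−B = 2·(23/2, 13)−(7, 17)]
2. A_y = 9  [A = 2·M−B = 2·(23/2, 13)−(7, 17)]
   so A = (16, 9)
3. N_x = 13/2  [2·N = B+C = (7, 17)+(6, 4)]
4. N_y = 21/2  [2·N = B+C = (7, 17)+(6, 4)]
   so N = (13/2, 21/2)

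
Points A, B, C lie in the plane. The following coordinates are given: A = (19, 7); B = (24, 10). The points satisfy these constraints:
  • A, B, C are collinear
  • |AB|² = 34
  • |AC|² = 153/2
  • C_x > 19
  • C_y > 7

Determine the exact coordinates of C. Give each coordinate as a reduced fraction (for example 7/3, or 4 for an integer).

1. C_x = 53/2  [[A, B, C are collinear ⇒ -3x+5y+22=0] ∩ [|C−(19, 7)|²=153/2]]
2. C_y = 23/2  [[A, B, C are collinear ⇒ -3x+5y+22=0] ∩ [|C−(19, 7)|²=153/2]]
   so C = (53/2, 23/2)

C = (53/2, 23/2)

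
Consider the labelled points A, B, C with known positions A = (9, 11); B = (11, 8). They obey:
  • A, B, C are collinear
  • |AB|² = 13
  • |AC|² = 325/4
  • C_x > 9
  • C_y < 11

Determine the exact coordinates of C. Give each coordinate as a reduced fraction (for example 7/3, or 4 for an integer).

1. C_x = 14  [[A, B, C are collinear ⇒ 3x+2y-49=0] ∩ [|C−(9, 11)|²=325/4]]
2. C_y = 7/2  [[A, B, C are collinear ⇒ 3x+2y-49=0] ∩ [|C−(9, 11)|²=325/4]]
   so C = (14, 7/2)

C = (14, 7/2)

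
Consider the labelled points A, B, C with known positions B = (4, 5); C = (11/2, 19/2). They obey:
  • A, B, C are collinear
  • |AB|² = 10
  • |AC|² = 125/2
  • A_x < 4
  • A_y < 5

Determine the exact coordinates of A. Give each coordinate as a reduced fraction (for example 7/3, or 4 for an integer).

A = (3, 2)

1. A_x = 3  [[A, B, C are collinear ⇒ -9/2x+3/2y+21/2=0] ∩ [|A−(4, 5)|²=10]]
2. A_y = 2  [[A, B, C are collinear ⇒ -9/2x+3/2y+21/2=0] ∩ [|A−(4, 5)|²=10]]
   so A = (3, 2)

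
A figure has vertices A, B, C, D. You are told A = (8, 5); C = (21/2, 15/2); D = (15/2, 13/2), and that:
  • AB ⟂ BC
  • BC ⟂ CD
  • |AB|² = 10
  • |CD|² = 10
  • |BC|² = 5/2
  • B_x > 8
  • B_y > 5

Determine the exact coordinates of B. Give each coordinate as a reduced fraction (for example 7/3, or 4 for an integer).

B = (11, 6)

1. B_x = 11  [[BC ⟂ CD ⇒ 3x+1y-39=0] ∩ [|B−(8, 5)|²=10]]
2. B_y = 6  [[BC ⟂ CD ⇒ 3x+1y-39=0] ∩ [|B−(8, 5)|²=10]]
   so B = (11, 6)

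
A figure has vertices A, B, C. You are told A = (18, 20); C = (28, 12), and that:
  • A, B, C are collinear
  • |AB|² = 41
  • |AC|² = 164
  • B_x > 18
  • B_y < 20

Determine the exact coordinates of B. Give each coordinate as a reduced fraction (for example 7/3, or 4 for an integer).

B = (23, 16)

1. B_x = 23  [[A, B, C are collinear ⇒ -8x-10y+344=0] ∩ [|B−(18, 20)|²=41]]
2. B_y = 16  [[A, B, C are collinear ⇒ -8x-10y+344=0] ∩ [|B−(18, 20)|²=41]]
   so B = (23, 16)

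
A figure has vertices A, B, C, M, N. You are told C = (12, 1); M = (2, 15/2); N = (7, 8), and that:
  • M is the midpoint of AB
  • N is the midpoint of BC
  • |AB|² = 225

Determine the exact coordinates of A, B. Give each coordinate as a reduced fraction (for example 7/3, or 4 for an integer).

1. B_x = 2  [B = 2·N−C = 2·(7, 8)−(12, 1)]
2. B_y = 15  [B = 2·N−C = 2·(7, 8)−(12, 1)]
   so B = (2, 15)
3. A_x = 2  [A = 2·M−B = 2·(2, 15/2)−(2, 15)]
4. A_y = 0  [A = 2·M−B = 2·(2, 15/2)−(2, 15)]
   so A = (2, 0)

A = (2, 0)
B = (2, 15)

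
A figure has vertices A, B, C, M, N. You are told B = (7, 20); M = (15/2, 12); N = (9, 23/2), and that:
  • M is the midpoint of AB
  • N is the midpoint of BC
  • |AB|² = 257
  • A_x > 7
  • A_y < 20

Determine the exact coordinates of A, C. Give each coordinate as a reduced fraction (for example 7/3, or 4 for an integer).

A = (8, 4)
C = (11, 3)

1. A_x = 8  [A = 2·M−B = 2·(15/2, 12)−(7, 20)]
2. A_y = 4  [A = 2·M−B = 2·(15/2, 12)−(7, 20)]
   so A = (8, 4)
3. C_x = 11  [C = 2·N−B = 2·(9, 23/2)−(7, 20)]
4. C_y = 3  [C = 2·N−B = 2·(9, 23/2)−(7, 20)]
   so C = (11, 3)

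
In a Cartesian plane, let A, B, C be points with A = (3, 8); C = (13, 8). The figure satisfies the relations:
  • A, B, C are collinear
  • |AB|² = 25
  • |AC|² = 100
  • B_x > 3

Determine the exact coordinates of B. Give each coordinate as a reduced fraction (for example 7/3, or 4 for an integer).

1. B_x = 8  [[A, B, C are collinear ⇒ -10y+80=0] ∩ [|B−(3, 8)|²=25]]
2. B_y = 8  [[A, B, C are collinear ⇒ -10y+80=0] ∩ [|B−(3, 8)|²=25]]
   so B = (8, 8)

B = (8, 8)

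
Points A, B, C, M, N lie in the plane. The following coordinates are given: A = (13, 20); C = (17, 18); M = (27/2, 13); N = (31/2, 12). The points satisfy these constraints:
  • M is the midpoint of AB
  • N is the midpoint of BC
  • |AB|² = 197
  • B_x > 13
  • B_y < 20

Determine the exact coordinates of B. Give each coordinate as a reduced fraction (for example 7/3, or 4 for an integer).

1. B_x = 14  [B = 2·M−A = 2·(27/2, 13)−(13, 20)]
2. B_y = 6  [B = 2·M−A = 2·(27/2, 13)−(13, 20)]
   so B = (14, 6)

B = (14, 6)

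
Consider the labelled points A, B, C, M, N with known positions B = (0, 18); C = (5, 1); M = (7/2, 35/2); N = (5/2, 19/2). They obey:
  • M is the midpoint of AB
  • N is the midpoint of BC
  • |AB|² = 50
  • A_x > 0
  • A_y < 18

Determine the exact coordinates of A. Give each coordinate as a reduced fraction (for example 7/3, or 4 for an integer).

A = (7, 17)

1. A_x = 7  [A = 2·M−B = 2·(7/2, 35/2)−(0, 18)]
2. A_y = 17  [A = 2·M−B = 2·(7/2, 35/2)−(0, 18)]
   so A = (7, 17)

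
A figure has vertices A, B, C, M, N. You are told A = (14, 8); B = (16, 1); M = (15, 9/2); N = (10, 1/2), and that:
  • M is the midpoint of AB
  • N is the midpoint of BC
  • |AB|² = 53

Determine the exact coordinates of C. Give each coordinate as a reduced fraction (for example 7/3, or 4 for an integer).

C = (4, 0)

1. C_x = 4  [C = 2·N−B = 2·(10, 1/2)−(16, 1)]
2. C_y = 0  [C = 2·N−B = 2·(10, 1/2)−(16, 1)]
   so C = (4, 0)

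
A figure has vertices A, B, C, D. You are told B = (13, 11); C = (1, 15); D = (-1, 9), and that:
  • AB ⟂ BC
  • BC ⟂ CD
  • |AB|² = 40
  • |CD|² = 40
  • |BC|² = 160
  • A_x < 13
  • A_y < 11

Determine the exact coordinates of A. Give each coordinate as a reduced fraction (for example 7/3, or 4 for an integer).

A = (11, 5)

1. A_x = 11  [[AB ⟂ BC ⇒ 12x-4y-112=0] ∩ [|A−(13, 11)|²=40]]
2. A_y = 5  [[AB ⟂ BC ⇒ 12x-4y-112=0] ∩ [|A−(13, 11)|²=40]]
   so A = (11, 5)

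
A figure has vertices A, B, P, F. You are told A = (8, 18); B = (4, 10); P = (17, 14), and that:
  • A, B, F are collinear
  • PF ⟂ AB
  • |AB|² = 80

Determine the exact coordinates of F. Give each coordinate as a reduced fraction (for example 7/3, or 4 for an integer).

F = (41/5, 92/5)

1. F_x = 41/5  [[A, B, F are collinear ⇒ 8x-4y+8=0] ∩ [PF ⟂ AB ⇒ -4x-8y+180=0]]
2. F_y = 92/5  [[A, B, F are collinear ⇒ 8x-4y+8=0] ∩ [PF ⟂ AB ⇒ -4x-8y+180=0]]
   so F = (41/5, 92/5)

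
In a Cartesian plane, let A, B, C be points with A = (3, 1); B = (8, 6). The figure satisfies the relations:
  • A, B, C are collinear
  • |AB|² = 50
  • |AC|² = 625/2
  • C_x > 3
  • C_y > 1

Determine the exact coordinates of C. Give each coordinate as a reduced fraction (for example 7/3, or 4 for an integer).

C = (31/2, 27/2)

1. C_x = 31/2  [[A, B, C are collinear ⇒ -5x+5y+10=0] ∩ [|C−(3, 1)|²=625/2]]
2. C_y = 27/2  [[A, B, C are collinear ⇒ -5x+5y+10=0] ∩ [|C−(3, 1)|²=625/2]]
   so C = (31/2, 27/2)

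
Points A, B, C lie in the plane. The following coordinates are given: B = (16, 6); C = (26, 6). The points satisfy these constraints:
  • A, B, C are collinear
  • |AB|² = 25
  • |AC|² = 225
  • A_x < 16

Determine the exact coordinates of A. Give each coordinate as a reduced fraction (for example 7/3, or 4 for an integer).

A = (11, 6)

1. A_x = 11  [[A, B, C are collinear ⇒ 10y-60=0] ∩ [|A−(16, 6)|²=25]]
2. A_y = 6  [[A, B, C are collinear ⇒ 10y-60=0] ∩ [|A−(16, 6)|²=25]]
   so A = (11, 6)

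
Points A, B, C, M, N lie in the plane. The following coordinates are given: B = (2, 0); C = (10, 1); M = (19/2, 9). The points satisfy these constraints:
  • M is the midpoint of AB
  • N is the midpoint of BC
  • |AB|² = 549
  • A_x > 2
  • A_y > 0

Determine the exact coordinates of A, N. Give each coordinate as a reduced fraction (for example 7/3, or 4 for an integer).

A = (17, 18)
N = (6, 1/2)

1. A_x = 17  [A = 2·M−B = 2·(19/2, 9)−(2, 0)]
2. A_y = 18  [A = 2·M−B = 2·(19/2, 9)−(2, 0)]
   so A = (17, 18)
3. N_x = 6  [2·N = B+C = (2, 0)+(10, 1)]
4. N_y = 1/2  [2·N = B+C = (2, 0)+(10, 1)]
   so N = (6, 1/2)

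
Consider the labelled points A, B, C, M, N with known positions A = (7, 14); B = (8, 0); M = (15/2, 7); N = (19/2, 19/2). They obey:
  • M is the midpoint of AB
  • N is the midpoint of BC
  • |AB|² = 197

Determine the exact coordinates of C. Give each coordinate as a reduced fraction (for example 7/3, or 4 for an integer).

1. C_x = 11  [C = 2·N−B = 2·(19/2, 19/2)−(8, 0)]
2. C_y = 19  [C = 2·N−B = 2·(19/2, 19/2)−(8, 0)]
   so C = (11, 19)

C = (11, 19)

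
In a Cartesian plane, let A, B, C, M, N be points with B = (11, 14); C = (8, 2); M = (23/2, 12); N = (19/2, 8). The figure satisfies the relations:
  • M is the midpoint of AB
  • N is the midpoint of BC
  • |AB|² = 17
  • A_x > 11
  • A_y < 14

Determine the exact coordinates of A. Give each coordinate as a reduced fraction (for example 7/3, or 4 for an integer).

A = (12, 10)

1. A_x = 12  [A = 2·M−B = 2·(23/2, 12)−(11, 14)]
2. A_y = 10  [A = 2·M−B = 2·(23/2, 12)−(11, 14)]
   so A = (12, 10)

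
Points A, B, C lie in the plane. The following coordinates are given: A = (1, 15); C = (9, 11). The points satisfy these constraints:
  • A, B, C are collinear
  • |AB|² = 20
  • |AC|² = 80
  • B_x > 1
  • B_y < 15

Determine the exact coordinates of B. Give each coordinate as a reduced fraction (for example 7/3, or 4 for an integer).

1. B_x = 5  [[A, B, C are collinear ⇒ -4x-8y+124=0] ∩ [|B−(1, 15)|²=20]]
2. B_y = 13  [[A, B, C are collinear ⇒ -4x-8y+124=0] ∩ [|B−(1, 15)|²=20]]
   so B = (5, 13)

B = (5, 13)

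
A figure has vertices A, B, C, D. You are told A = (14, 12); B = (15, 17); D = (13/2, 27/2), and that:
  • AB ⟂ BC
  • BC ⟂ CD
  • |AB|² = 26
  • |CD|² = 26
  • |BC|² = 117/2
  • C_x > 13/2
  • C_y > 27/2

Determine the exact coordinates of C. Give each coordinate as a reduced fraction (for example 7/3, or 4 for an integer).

1. C_x = 15/2  [[AB ⟂ BC ⇒ 1x+5y-100=0] ∩ [|C−(13/2, 27/2)|²=26]]
2. C_y = 37/2  [[AB ⟂ BC ⇒ 1x+5y-100=0] ∩ [|C−(13/2, 27/2)|²=26]]
   so C = (15/2, 37/2)

C = (15/2, 37/2)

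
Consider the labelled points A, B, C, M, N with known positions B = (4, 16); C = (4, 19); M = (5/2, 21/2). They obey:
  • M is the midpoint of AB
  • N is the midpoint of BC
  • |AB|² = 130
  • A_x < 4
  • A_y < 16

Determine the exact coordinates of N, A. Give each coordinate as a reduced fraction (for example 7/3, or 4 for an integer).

N = (4, 35/2)
A = (1, 5)

1. A_x = 1  [A = 2·M−B = 2·(5/2, 21/2)−(4, 16)]
2. A_y = 5  [A = 2·M−B = 2·(5/2, 21/2)−(4, 16)]
   so A = (1, 5)
3. N_x = 4  [2·N = B+C = (4, 16)+(4, 19)]
4. N_y = 35/2  [2·N = B+C = (4, 16)+(4, 19)]
   so N = (4, 35/2)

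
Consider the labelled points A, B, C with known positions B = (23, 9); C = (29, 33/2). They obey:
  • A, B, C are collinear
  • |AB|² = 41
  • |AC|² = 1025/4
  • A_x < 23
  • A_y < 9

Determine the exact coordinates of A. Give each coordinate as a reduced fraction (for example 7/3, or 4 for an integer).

A = (19, 4)

1. A_x = 19  [[A, B, C are collinear ⇒ -15/2x+6y+237/2=0] ∩ [|A−(23, 9)|²=41]]
2. A_y = 4  [[A, B, C are collinear ⇒ -15/2x+6y+237/2=0] ∩ [|A−(23, 9)|²=41]]
   so A = (19, 4)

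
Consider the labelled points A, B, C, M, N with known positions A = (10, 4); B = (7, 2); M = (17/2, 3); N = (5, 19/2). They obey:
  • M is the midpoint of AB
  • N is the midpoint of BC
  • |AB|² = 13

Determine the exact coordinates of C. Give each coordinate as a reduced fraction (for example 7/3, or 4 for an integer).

C = (3, 17)

1. C_x = 3  [C = 2·N−B = 2·(5, 19/2)−(7, 2)]
2. C_y = 17  [C = 2·N−B = 2·(5, 19/2)−(7, 2)]
   so C = (3, 17)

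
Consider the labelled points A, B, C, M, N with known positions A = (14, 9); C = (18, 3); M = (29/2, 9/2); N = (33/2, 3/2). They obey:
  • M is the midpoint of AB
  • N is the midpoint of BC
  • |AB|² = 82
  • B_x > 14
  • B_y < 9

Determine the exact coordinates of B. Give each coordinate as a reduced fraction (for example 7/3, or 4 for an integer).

B = (15, 0)

1. B_x = 15  [B = 2·M−A = 2·(29/2, 9/2)−(14, 9)]
2. B_y = 0  [B = 2·M−A = 2·(29/2, 9/2)−(14, 9)]
   so B = (15, 0)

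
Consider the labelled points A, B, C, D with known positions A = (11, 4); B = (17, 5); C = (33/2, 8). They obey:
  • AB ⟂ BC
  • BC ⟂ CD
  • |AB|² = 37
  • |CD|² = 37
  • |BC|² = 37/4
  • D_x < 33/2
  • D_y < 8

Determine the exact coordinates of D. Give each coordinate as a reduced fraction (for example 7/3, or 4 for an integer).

D = (21/2, 7)

1. D_x = 21/2  [[BC ⟂ CD ⇒ -1/2x+3y-63/4=0] ∩ [|D−(33/2, 8)|²=37]]
2. D_y = 7  [[BC ⟂ CD ⇒ -1/2x+3y-63/4=0] ∩ [|D−(33/2, 8)|²=37]]
   so D = (21/2, 7)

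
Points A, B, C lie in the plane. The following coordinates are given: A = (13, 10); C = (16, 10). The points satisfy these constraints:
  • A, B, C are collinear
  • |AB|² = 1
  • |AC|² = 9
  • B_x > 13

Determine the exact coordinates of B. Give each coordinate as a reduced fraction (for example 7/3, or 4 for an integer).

1. B_x = 14  [[A, B, C are collinear ⇒ -3y+30=0] ∩ [|B−(13, 10)|²=1]]
2. B_y = 10  [[A, B, C are collinear ⇒ -3y+30=0] ∩ [|B−(13, 10)|²=1]]
   so B = (14, 10)

B = (14, 10)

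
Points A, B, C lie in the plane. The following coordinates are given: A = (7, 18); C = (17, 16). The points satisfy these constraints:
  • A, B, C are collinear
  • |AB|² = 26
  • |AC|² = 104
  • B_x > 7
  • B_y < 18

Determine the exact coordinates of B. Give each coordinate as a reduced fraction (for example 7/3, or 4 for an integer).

B = (12, 17)

1. B_x = 12  [[A, B, C are collinear ⇒ -2x-10y+194=0] ∩ [|B−(7, 18)|²=26]]
2. B_y = 17  [[A, B, C are collinear ⇒ -2x-10y+194=0] ∩ [|B−(7, 18)|²=26]]
   so B = (12, 17)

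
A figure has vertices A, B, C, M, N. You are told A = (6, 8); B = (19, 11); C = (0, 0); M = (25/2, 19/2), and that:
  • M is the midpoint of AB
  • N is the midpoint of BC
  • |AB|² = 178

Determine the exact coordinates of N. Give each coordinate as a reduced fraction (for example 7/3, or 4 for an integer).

1. N_x = 19/2  [2·N = B+C = (19, 11)+(0, 0)]
2. N_y = 11/2  [2·N = B+C = (19, 11)+(0, 0)]
   so N = (19/2, 11/2)

N = (19/2, 11/2)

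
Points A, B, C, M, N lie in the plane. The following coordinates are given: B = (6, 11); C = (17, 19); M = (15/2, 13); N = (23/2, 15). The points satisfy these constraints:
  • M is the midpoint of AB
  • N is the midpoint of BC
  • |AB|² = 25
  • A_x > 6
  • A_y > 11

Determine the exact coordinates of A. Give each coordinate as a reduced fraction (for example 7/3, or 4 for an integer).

1. A_x = 9  [A = 2·M−B = 2·(15/2, 13)−(6, 11)]
2. A_y = 15  [A = 2·M−B = 2·(15/2, 13)−(6, 11)]
   so A = (9, 15)

A = (9, 15)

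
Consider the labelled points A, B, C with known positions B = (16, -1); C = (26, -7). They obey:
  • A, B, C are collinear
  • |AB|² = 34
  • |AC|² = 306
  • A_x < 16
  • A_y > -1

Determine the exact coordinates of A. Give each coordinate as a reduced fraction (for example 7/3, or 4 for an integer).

1. A_x = 11  [[A, B, C are collinear ⇒ 6x+10y-86=0] ∩ [|A−(16, -1)|²=34]]
2. A_y = 2  [[A, B, C are collinear ⇒ 6x+10y-86=0] ∩ [|A−(16, -1)|²=34]]
   so A = (11, 2)

A = (11, 2)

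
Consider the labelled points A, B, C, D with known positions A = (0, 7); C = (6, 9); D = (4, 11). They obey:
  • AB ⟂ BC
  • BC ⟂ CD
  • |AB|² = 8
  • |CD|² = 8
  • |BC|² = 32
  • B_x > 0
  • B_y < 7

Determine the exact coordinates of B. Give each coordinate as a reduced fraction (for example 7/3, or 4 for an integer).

1. B_x = 2  [[BC ⟂ CD ⇒ 2x-2y+6=0] ∩ [|B−(0, 7)|²=8]]
2. B_y = 5  [[BC ⟂ CD ⇒ 2x-2y+6=0] ∩ [|B−(0, 7)|²=8]]
   so B = (2, 5)

B = (2, 5)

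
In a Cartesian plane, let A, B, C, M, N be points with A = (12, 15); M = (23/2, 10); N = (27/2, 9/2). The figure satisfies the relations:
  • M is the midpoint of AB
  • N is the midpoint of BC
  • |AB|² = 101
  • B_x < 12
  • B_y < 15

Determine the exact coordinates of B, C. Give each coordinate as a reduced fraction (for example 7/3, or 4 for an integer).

B = (11, 5)
C = (16, 4)

1. B_x = 11  [B = 2·M−A = 2·(23/2, 10)−(12, 15)]
2. B_y = 5  [B = 2·M−A = 2·(23/2, 10)−(12, 15)]
   so B = (11, 5)
3. C_x = 16  [C = 2·N−B = 2·(27/2, 9/2)−(11, 5)]
4. C_y = 4  [C = 2·N−B = 2·(27/2, 9/2)−(11, 5)]
   so C = (16, 4)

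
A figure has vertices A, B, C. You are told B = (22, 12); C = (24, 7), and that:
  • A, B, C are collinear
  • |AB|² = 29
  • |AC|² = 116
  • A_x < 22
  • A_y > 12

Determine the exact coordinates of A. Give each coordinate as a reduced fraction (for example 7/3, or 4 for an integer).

A = (20, 17)

1. A_x = 20  [[A, B, C are collinear ⇒ 5x+2y-134=0] ∩ [|A−(22, 12)|²=29]]
2. A_y = 17  [[A, B, C are collinear ⇒ 5x+2y-134=0] ∩ [|A−(22, 12)|²=29]]
   so A = (20, 17)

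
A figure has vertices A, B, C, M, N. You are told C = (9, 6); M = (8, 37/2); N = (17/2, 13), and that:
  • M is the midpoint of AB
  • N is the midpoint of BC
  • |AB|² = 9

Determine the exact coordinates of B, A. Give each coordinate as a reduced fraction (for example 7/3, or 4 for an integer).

B = (8, 20)
A = (8, 17)

1. B_x = 8  [B = 2·N−C = 2·(17/2, 13)−(9, 6)]
2. B_y = 20  [B = 2·N−C = 2·(17/2, 13)−(9, 6)]
   so B = (8, 20)
3. A_x = 8  [A = 2·M−B = 2·(8, 37/2)−(8, 20)]
4. A_y = 17  [A = 2·M−B = 2·(8, 37/2)−(8, 20)]
   so A = (8, 17)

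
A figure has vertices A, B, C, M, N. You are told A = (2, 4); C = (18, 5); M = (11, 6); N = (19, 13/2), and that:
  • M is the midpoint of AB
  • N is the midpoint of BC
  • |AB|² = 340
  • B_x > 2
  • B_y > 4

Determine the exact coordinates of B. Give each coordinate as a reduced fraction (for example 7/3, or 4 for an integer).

1. B_x = 20  [B = 2·M−A = 2·(11, 6)−(2, 4)]
2. B_y = 8  [B = 2·M−A = 2·(11, 6)−(2, 4)]
   so B = (20, 8)

B = (20, 8)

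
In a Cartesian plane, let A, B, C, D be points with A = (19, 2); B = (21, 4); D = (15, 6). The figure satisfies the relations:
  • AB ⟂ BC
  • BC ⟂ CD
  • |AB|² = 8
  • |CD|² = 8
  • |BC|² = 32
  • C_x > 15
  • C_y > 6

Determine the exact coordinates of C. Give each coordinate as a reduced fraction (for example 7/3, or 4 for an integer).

1. C_x = 17  [[AB ⟂ BC ⇒ 2x+2y-50=0] ∩ [|C−(15, 6)|²=8]]
2. C_y = 8  [[AB ⟂ BC ⇒ 2x+2y-50=0] ∩ [|C−(15, 6)|²=8]]
   so C = (17, 8)

C = (17, 8)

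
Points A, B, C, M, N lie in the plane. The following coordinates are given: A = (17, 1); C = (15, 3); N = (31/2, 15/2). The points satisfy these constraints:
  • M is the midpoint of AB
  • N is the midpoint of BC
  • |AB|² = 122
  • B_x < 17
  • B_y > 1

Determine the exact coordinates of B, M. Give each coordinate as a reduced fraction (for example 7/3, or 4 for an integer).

B = (16, 12)
M = (33/2, 13/2)

1. B_x = 16  [B = 2·N−C = 2·(31/2, 15/2)−(15, 3)]
2. B_y = 12  [B = 2·N−C = 2·(31/2, 15/2)−(15, 3)]
   so B = (16, 12)
3. M_x = 33/2  [2·M = A+B = (17, 1)+(16, 12)]
4. M_y = 13/2  [2·M = A+B = (17, 1)+(16, 12)]
   so M = (33/2, 13/2)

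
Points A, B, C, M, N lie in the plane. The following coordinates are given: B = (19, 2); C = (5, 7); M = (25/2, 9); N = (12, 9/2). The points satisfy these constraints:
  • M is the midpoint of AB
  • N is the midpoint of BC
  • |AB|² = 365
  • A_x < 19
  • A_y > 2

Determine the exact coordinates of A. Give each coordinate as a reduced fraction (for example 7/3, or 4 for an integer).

A = (6, 16)

1. A_x = 6  [A = 2·M−B = 2·(25/2, 9)−(19, 2)]
2. A_y = 16  [A = 2·M−B = 2·(25/2, 9)−(19, 2)]
   so A = (6, 16)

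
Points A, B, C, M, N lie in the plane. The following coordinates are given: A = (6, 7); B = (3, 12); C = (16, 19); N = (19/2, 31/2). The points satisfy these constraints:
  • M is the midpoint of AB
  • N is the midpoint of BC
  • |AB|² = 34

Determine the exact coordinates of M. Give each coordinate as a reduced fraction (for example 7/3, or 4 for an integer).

M = (9/2, 19/2)

1. M_x = 9/2  [2·M = A+B = (6, 7)+(3, 12)]
2. M_y = 19/2  [2·M = A+B = (6, 7)+(3, 12)]
   so M = (9/2, 19/2)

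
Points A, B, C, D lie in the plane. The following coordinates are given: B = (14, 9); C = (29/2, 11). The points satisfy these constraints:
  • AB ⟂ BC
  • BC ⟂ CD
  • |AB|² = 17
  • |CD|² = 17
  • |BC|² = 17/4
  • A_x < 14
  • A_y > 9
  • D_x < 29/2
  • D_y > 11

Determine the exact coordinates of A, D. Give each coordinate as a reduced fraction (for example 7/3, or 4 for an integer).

A = (10, 10)
D = (21/2, 12)

1. A_x = 10  [[AB ⟂ BC ⇒ -1/2x-2y+25=0] ∩ [|A−(14, 9)|²=17]]
2. A_y = 10  [[AB ⟂ BC ⇒ -1/2x-2y+25=0] ∩ [|A−(14, 9)|²=17]]
   so A = (10, 10)
3. D_x = 21/2  [[BC ⟂ CD ⇒ 1/2x+2y-117/4=0] ∩ [|D−(29/2, 11)|²=17]]
4. D_y = 12  [[BC ⟂ CD ⇒ 1/2x+2y-117/4=0] ∩ [|D−(29/2, 11)|²=17]]
   so D = (21/2, 12)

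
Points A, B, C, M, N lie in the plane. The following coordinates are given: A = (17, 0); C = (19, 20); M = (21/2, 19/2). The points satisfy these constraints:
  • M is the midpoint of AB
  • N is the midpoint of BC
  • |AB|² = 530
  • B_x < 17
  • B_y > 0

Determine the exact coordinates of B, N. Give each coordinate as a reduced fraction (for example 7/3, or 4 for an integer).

B = (4, 19)
N = (23/2, 39/2)

1. B_x = 4  [B = 2·M−A = 2·(21/2, 19/2)−(17, 0)]
2. B_y = 19  [B = 2·M−A = 2·(21/2, 19/2)−(17, 0)]
   so B = (4, 19)
3. N_x = 23/2  [2·N = B+C = (4, 19)+(19, 20)]
4. N_y = 39/2  [2·N = B+C = (4, 19)+(19, 20)]
   so N = (23/2, 39/2)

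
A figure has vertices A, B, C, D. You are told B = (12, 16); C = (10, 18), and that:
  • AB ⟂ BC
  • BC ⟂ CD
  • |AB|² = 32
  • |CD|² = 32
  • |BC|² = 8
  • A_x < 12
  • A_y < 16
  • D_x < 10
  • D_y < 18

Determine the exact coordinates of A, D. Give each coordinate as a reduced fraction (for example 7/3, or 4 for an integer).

A = (8, 12)
D = (6, 14)

1. A_x = 8  [[AB ⟂ BC ⇒ 2x-2y+8=0] ∩ [|A−(12, 16)|²=32]]
2. A_y = 12  [[AB ⟂ BC ⇒ 2x-2y+8=0] ∩ [|A−(12, 16)|²=32]]
   so A = (8, 12)
3. D_x = 6  [[BC ⟂ CD ⇒ -2x+2y-16=0] ∩ [|D−(10, 18)|²=32]]
4. D_y = 14  [[BC ⟂ CD ⇒ -2x+2y-16=0] ∩ [|D−(10, 18)|²=32]]
   so D = (6, 14)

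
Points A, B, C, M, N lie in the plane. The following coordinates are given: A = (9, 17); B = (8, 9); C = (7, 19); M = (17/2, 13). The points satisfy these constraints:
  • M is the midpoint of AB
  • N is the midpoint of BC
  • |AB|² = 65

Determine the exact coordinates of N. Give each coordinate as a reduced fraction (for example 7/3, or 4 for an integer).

N = (15/2, 14)

1. N_x = 15/2  [2·N = B+C = (8, 9)+(7, 19)]
2. N_y = 14  [2·N = B+C = (8, 9)+(7, 19)]
   so N = (15/2, 14)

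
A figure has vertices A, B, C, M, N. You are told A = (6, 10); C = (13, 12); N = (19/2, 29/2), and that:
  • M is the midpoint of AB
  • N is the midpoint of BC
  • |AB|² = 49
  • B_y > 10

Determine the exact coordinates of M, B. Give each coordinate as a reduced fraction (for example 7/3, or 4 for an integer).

1. B_x = 6  [B = 2·N−C = 2·(19/2, 29/2)−(13, 12)]
2. B_y = 17  [B = 2·N−C = 2·(19/2, 29/2)−(13, 12)]
   so B = (6, 17)
3. M_x = 6  [2·M = A+B = (6, 10)+(6, 17)]
4. M_y = 27/2  [2·M = A+B = (6, 10)+(6, 17)]
   so M = (6, 27/2)

M = (6, 27/2)
B = (6, 17)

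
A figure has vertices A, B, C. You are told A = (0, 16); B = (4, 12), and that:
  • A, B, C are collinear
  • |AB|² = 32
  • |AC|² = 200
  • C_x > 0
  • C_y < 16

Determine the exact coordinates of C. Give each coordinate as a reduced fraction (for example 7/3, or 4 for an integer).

C = (10, 6)

1. C_x = 10  [[A, B, C are collinear ⇒ 4x+4y-64=0] ∩ [|C−(0, 16)|²=200]]
2. C_y = 6  [[A, B, C are collinear ⇒ 4x+4y-64=0] ∩ [|C−(0, 16)|²=200]]
   so C = (10, 6)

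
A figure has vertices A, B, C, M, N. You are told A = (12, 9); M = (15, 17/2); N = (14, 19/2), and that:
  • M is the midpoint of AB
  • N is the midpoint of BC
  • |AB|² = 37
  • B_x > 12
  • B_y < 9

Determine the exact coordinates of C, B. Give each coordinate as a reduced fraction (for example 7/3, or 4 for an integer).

C = (10, 11)
B = (18, 8)

1. B_x = 18  [B = 2·M−A = 2·(15, 17/2)−(12, 9)]
2. B_y = 8  [B = 2·M−A = 2·(15, 17/2)−(12, 9)]
   so B = (18, 8)
3. C_x = 10  [C = 2·N−B = 2·(14, 19/2)−(18, 8)]
4. C_y = 11  [C = 2·N−B = 2·(14, 19/2)−(18, 8)]
   so C = (10, 11)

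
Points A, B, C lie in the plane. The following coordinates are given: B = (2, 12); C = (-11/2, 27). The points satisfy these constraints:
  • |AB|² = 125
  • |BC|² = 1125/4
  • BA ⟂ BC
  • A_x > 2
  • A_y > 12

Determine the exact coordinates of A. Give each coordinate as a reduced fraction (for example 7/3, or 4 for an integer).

A = (12, 17)

1. A_x = 12  [[BA ⟂ BC ⇒ -15/2x+15y-165=0] ∩ [|A−(2, 12)|²=125]]
2. A_y = 17  [[BA ⟂ BC ⇒ -15/2x+15y-165=0] ∩ [|A−(2, 12)|²=125]]
   so A = (12, 17)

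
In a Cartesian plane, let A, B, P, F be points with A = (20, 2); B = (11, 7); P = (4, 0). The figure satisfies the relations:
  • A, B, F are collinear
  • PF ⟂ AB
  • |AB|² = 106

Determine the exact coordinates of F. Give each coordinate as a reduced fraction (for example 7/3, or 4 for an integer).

F = (457/53, 441/53)

1. F_x = 457/53  [[A, B, F are collinear ⇒ -5x-9y+118=0] ∩ [PF ⟂ AB ⇒ -9x+5y+36=0]]
2. F_y = 441/53  [[A, B, F are collinear ⇒ -5x-9y+118=0] ∩ [PF ⟂ AB ⇒ -9x+5y+36=0]]
   so F = (457/53, 441/53)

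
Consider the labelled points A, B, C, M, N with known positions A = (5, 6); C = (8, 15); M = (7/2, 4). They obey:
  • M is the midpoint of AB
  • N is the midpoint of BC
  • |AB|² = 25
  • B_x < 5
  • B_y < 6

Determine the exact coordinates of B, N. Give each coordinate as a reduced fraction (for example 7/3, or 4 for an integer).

1. B_x = 2  [B = 2·M−A = 2·(7/2, 4)−(5, 6)]
2. B_y = 2  [B = 2·M−A = 2·(7/2, 4)−(5, 6)]
   so B = (2, 2)
3. N_x = 5  [2·N = B+C = (2, 2)+(8, 15)]
4. N_y = 17/2  [2·N = B+C = (2, 2)+(8, 15)]
   so N = (5, 17/2)

B = (2, 2)
N = (5, 17/2)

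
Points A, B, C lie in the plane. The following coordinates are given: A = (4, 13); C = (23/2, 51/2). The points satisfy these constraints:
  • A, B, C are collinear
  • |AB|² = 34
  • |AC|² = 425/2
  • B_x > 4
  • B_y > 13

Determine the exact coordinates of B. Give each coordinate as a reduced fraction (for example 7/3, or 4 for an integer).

B = (7, 18)

1. B_x = 7  [[A, B, C are collinear ⇒ 25/2x-15/2y+95/2=0] ∩ [|B−(4, 13)|²=34]]
2. B_y = 18  [[A, B, C are collinear ⇒ 25/2x-15/2y+95/2=0] ∩ [|B−(4, 13)|²=34]]
   so B = (7, 18)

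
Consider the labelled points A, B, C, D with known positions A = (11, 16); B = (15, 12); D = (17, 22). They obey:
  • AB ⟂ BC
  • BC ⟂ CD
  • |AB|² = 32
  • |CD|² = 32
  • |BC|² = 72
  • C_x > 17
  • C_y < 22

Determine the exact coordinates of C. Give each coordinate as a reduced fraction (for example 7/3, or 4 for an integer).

1. C_x = 21  [[AB ⟂ BC ⇒ 4x-4y-12=0] ∩ [|C−(17, 22)|²=32]]
2. C_y = 18  [[AB ⟂ BC ⇒ 4x-4y-12=0] ∩ [|C−(17, 22)|²=32]]
   so C = (21, 18)

C = (21, 18)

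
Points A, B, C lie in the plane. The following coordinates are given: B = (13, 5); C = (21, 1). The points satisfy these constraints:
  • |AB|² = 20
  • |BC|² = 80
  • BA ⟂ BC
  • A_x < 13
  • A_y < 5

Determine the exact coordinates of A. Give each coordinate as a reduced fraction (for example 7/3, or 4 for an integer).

1. A_x = 11  [[BA ⟂ BC ⇒ 8x-4y-84=0] ∩ [|A−(13, 5)|²=20]]
2. A_y = 1  [[BA ⟂ BC ⇒ 8x-4y-84=0] ∩ [|A−(13, 5)|²=20]]
   so A = (11, 1)

A = (11, 1)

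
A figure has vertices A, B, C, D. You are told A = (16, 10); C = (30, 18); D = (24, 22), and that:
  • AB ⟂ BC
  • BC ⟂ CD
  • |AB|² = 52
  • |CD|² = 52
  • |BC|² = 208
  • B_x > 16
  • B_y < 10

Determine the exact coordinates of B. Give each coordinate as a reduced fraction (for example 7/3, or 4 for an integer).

1. B_x = 22  [[BC ⟂ CD ⇒ 6x-4y-108=0] ∩ [|B−(16, 10)|²=52]]
2. B_y = 6  [[BC ⟂ CD ⇒ 6x-4y-108=0] ∩ [|B−(16, 10)|²=52]]
   so B = (22, 6)

B = (22, 6)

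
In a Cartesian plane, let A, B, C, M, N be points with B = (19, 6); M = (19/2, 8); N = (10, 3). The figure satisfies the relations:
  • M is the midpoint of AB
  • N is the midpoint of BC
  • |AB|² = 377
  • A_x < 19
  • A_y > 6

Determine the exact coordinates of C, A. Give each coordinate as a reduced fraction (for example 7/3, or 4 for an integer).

C = (1, 0)
A = (0, 10)

1. A_x = 0  [A = 2·M−B = 2·(19/2, 8)−(19, 6)]
2. A_y = 10  [A = 2·M−B = 2·(19/2, 8)−(19, 6)]
   so A = (0, 10)
3. C_x = 1  [C = 2·N−B = 2·(10, 3)−(19, 6)]
4. C_y = 0  [C = 2·N−B = 2·(10, 3)−(19, 6)]
   so C = (1, 0)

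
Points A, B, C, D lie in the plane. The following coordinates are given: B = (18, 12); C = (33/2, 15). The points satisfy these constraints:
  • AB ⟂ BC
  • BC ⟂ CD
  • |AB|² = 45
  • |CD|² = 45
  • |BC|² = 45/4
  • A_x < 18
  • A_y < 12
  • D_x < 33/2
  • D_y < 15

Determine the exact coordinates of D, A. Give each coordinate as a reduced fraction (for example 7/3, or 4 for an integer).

1. D_x = 21/2  [[BC ⟂ CD ⇒ -3/2x+3y-81/4=0] ∩ [|D−(33/2, 15)|²=45]]
2. D_y = 12  [[BC ⟂ CD ⇒ -3/2x+3y-81/4=0] ∩ [|D−(33/2, 15)|²=45]]
   so D = (21/2, 12)
3. A_x = 12  [[AB ⟂ BC ⇒ 3/2x-3y+9=0] ∩ [|A−(18, 12)|²=45]]
4. A_y = 9  [[AB ⟂ BC ⇒ 3/2x-3y+9=0] ∩ [|A−(18, 12)|²=45]]
   so A = (12, 9)

D = (21/2, 12)
A = (12, 9)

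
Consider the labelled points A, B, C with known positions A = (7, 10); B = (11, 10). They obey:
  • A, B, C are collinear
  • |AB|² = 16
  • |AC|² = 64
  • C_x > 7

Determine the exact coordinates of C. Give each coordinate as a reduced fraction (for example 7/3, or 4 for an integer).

1. C_x = 15  [[A, B, C are collinear ⇒ 4y-40=0] ∩ [|C−(7, 10)|²=64]]
2. C_y = 10  [[A, B, C are collinear ⇒ 4y-40=0] ∩ [|C−(7, 10)|²=64]]
   so C = (15, 10)

C = (15, 10)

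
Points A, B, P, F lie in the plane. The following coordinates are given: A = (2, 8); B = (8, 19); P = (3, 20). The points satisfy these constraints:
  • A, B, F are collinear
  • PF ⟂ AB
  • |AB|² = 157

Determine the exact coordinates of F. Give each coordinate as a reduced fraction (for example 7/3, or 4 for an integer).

1. F_x = 1142/157  [[A, B, F are collinear ⇒ -11x+6y-26=0] ∩ [PF ⟂ AB ⇒ 6x+11y-238=0]]
2. F_y = 2774/157  [[A, B, F are collinear ⇒ -11x+6y-26=0] ∩ [PF ⟂ AB ⇒ 6x+11y-238=0]]
   so F = (1142/157, 2774/157)

F = (1142/157, 2774/157)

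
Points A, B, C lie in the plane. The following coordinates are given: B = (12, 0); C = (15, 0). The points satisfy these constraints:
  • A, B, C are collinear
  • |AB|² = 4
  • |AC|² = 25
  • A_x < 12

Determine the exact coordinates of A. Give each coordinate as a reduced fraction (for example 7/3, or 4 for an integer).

A = (10, 0)

1. A_x = 10  [[A, B, C are collinear ⇒ 3y=0] ∩ [|A−(12, 0)|²=4]]
2. A_y = 0  [[A, B, C are collinear ⇒ 3y=0] ∩ [|A−(12, 0)|²=4]]
   so A = (10, 0)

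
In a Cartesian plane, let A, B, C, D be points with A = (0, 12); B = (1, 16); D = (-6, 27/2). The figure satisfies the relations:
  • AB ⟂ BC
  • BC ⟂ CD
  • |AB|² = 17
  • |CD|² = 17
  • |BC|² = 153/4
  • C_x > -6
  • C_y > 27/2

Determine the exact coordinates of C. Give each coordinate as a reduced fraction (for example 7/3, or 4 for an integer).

C = (-5, 35/2)

1. C_x = -5  [[AB ⟂ BC ⇒ 1x+4y-65=0] ∩ [|C−(-6, 27/2)|²=17]]
2. C_y = 35/2  [[AB ⟂ BC ⇒ 1x+4y-65=0] ∩ [|C−(-6, 27/2)|²=17]]
   so C = (-5, 35/2)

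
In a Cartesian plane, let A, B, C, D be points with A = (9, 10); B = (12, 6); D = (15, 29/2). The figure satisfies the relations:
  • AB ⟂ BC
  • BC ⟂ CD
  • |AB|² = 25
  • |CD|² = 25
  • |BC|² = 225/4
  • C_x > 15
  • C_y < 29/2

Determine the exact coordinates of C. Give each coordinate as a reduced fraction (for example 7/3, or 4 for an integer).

C = (18, 21/2)

1. C_x = 18  [[AB ⟂ BC ⇒ 3x-4y-12=0] ∩ [|C−(15, 29/2)|²=25]]
2. C_y = 21/2  [[AB ⟂ BC ⇒ 3x-4y-12=0] ∩ [|C−(15, 29/2)|²=25]]
   so C = (18, 21/2)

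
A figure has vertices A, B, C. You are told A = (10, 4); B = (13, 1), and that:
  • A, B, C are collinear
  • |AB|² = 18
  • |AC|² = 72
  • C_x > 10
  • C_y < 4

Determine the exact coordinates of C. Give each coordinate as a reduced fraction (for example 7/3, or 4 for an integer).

1. C_x = 16  [[A, B, C are collinear ⇒ 3x+3y-42=0] ∩ [|C−(10, 4)|²=72]]
2. C_y = -2  [[A, B, C are collinear ⇒ 3x+3y-42=0] ∩ [|C−(10, 4)|²=72]]
   so C = (16, -2)

C = (16, -2)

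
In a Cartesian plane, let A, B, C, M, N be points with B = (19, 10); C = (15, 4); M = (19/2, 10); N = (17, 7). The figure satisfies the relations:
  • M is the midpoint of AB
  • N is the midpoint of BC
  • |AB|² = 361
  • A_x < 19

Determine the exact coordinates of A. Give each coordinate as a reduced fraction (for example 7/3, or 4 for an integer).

A = (0, 10)

1. A_x = 0  [A = 2·M−B = 2·(19/2, 10)−(19, 10)]
2. A_y = 10  [A = 2·M−B = 2·(19/2, 10)−(19, 10)]
   so A = (0, 10)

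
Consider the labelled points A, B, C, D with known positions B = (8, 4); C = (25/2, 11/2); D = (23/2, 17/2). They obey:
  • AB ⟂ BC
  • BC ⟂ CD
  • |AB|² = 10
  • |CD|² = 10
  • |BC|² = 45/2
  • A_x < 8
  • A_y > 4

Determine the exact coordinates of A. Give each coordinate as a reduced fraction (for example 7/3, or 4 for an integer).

A = (7, 7)

1. A_x = 7  [[AB ⟂ BC ⇒ -9/2x-3/2y+42=0] ∩ [|A−(8, 4)|²=10]]
2. A_y = 7  [[AB ⟂ BC ⇒ -9/2x-3/2y+42=0] ∩ [|A−(8, 4)|²=10]]
   so A = (7, 7)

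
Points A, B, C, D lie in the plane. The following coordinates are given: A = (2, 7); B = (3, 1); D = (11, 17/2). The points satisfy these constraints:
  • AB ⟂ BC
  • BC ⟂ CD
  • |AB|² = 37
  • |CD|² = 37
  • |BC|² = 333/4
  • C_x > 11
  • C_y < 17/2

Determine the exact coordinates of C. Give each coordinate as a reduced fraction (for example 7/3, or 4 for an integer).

C = (12, 5/2)

1. C_x = 12  [[AB ⟂ BC ⇒ 1x-6y+3=0] ∩ [|C−(11, 17/2)|²=37]]
2. C_y = 5/2  [[AB ⟂ BC ⇒ 1x-6y+3=0] ∩ [|C−(11, 17/2)|²=37]]
   so C = (12, 5/2)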